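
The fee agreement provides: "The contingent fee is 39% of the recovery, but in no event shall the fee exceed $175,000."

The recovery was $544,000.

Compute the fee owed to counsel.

39% of $544,000 = $212,160.00
That exceeds the $175,000 cap, so the fee is capped at $175,000.

$175,000.00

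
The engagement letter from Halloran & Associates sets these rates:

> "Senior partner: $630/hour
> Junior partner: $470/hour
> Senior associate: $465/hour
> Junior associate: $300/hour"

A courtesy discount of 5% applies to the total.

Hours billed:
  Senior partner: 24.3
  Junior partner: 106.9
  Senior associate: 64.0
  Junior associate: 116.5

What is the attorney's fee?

$123,748.90

Senior partner: 24.3 × $630 = $15,309.00
Junior partner: 106.9 × $470 = $50,243.00
Senior associate: 64.0 × $465 = $29,760.00
Junior associate: 116.5 × $300 = $34,950.00
Subtotal: $130,262.00
Less 5% discount: −$6,513.10
Total: $130,262.00 − $6,513.10 = $123,748.90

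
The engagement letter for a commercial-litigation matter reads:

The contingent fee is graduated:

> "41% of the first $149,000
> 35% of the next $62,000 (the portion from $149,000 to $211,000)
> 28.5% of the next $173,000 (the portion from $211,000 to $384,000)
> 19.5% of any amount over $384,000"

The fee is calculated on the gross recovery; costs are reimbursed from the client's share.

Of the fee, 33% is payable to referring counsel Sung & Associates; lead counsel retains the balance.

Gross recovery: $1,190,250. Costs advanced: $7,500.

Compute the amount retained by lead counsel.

$193,840.21

Fee base is the gross recovery, $1,190,250; costs are reimbursed separately.
First $149,000 at 41% = $61,090.00
Next $62,000 at 35% = $21,700.00
Next $173,000 at 28.5% = $49,305.00
Remaining $806,250 at 19.5% = $157,218.75
Fee: $61,090.00 + $21,700.00 + $49,305.00 + $157,218.75 = $289,313.75
Referral share: 33% of $289,313.75 = $95,473.54; lead counsel retains $289,313.75 − $95,473.54 = $193,840.21.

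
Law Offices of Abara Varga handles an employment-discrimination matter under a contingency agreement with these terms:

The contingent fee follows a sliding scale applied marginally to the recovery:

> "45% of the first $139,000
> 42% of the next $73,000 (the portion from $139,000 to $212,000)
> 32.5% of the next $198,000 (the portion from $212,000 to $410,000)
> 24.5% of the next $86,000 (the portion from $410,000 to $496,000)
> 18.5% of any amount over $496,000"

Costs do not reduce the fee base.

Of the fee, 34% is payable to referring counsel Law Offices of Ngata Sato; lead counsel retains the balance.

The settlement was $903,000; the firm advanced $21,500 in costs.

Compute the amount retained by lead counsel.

$167,590.50

Fee base is the gross recovery, $903,000; costs are reimbursed separately.
First $139,000 at 45% = $62,550.00
Next $73,000 at 42% = $30,660.00
Next $198,000 at 32.5% = $64,350.00
Next $86,000 at 24.5% = $21,070.00
Remaining $407,000 at 18.5% = $75,295.00
Fee: $62,550.00 + $30,660.00 + $64,350.00 + $21,070.00 + $75,295.00 = $253,925.00
Referral share: 34% of $253,925.00 = $86,334.50; lead counsel retains $253,925.00 − $86,334.50 = $167,590.50.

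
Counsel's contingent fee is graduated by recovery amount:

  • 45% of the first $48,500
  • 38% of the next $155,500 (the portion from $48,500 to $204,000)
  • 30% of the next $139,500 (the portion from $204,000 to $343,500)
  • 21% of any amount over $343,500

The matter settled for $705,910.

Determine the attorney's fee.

$198,871.10

First $48,500 at 45% = $21,825.00
Next $155,500 at 38% = $59,090.00
Next $139,500 at 30% = $41,850.00
Remaining $362,410 at 21% = $76,106.10
Fee: $21,825.00 + $59,090.00 + $41,850.00 + $76,106.10 = $198,871.10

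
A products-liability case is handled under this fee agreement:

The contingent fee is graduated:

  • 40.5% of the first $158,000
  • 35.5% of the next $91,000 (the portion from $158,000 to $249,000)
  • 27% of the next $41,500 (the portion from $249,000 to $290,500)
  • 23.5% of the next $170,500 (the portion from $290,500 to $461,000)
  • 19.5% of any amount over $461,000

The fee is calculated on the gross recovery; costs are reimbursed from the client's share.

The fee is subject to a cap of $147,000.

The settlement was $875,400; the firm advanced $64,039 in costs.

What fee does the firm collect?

$147,000.00

Fee base is the gross recovery, $875,400; costs are reimbursed separately.
First $158,000 at 40.5% = $63,990.00
Next $91,000 at 35.5% = $32,305.00
Next $41,500 at 27% = $11,205.00
Next $170,500 at 23.5% = $40,067.50
Remaining $414,400 at 19.5% = $80,808.00
Fee: $63,990.00 + $32,305.00 + $11,205.00 + $40,067.50 + $80,808.00 = $228,375.50
$228,375.50 exceeds the $147,000 cap, so the fee is capped at $147,000.00.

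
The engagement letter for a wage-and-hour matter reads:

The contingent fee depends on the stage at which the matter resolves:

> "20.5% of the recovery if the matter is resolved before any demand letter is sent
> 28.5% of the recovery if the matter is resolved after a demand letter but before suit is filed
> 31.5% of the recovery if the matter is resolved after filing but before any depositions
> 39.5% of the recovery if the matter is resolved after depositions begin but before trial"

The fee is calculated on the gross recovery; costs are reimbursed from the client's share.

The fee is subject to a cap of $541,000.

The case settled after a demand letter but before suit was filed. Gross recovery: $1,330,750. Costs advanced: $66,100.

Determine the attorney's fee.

Fee base is the gross recovery, $1,330,750; costs are reimbursed separately.
The matter settled after a demand letter but before suit was filed, so the 28.5% rate applies.
$1,330,750 × 28.5% = $379,263.75
$379,263.75 is under the $541,000 cap.

$379,263.75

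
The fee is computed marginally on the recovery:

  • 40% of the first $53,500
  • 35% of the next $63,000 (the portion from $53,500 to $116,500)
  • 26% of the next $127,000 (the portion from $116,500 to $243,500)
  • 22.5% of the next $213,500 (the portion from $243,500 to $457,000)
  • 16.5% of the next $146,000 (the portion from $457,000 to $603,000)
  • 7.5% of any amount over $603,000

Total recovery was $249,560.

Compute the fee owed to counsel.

$77,833.50

First $53,500 at 40% = $21,400.00
Next $63,000 at 35% = $22,050.00
Next $127,000 at 26% = $33,020.00
Remaining $6,060 at 22.5% = $1,363.50
Fee: $21,400.00 + $22,050.00 + $33,020.00 + $1,363.50 = $77,833.50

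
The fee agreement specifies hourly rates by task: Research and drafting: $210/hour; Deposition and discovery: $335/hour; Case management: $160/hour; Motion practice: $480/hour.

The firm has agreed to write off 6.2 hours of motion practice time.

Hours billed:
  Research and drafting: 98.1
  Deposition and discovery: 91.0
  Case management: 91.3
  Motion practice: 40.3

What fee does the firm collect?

Research and drafting: 98.1 × $210 = $20,601.00
Deposition and discovery: 91.0 × $335 = $30,485.00
Case management: 91.3 × $160 = $14,608.00
Motion practice: 40.3 × $480 = $19,344.00
Subtotal: $85,038.00
Write-off: 6.2 × $480 = $2,976.00
Total: $85,038.00 − $2,976.00 = $82,062.00

$82,062.00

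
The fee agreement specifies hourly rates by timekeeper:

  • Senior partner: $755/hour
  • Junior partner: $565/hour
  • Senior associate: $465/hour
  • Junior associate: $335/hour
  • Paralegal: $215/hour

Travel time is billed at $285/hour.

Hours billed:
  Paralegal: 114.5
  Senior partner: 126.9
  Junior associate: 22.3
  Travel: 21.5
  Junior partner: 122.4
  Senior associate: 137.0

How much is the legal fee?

Senior partner: 126.9 × $755 = $95,809.50
Junior partner: 122.4 × $565 = $69,156.00
Senior associate: 137.0 × $465 = $63,705.00
Junior associate: 22.3 × $335 = $7,470.50
Paralegal: 114.5 × $215 = $24,617.50
Subtotal: $95,809.50 + $69,156.00 + $63,705.00 + $7,470.50 + $24,617.50 = $260,758.50
Travel: 21.5 × $285 = $6,127.50
Total: $260,758.50 + $6,127.50 = $266,886.00

$266,886.00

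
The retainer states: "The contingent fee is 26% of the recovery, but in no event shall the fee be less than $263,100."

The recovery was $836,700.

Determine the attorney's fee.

26% of $836,700 = $217,542.00
That is below the $263,100 minimum, so the minimum applies.

$263,100.00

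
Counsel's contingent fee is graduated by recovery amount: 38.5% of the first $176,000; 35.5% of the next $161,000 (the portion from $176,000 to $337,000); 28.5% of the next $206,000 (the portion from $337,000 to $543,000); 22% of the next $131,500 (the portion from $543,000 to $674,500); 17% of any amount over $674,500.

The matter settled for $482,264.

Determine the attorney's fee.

First $176,000 at 38.5% = $67,760.00
Next $161,000 at 35.5% = $57,155.00
Remaining $145,264 at 28.5% = $41,400.24
Fee: $67,760.00 + $57,155.00 + $41,400.24 = $166,315.24

$166,315.24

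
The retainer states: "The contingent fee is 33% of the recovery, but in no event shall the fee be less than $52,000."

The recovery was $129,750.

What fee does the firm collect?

$52,000.00

33% of $129,750 = $42,817.50
That is below the $52,000 minimum, so the minimum applies.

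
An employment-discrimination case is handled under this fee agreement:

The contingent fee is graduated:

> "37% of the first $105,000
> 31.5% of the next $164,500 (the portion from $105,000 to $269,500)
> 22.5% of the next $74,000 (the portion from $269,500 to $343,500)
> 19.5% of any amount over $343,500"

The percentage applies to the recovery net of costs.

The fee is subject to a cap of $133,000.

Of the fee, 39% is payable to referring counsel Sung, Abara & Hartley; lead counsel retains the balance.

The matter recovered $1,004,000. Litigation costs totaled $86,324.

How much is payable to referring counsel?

$51,870.00

Fee base (net of costs): $1,004,000 − $86,324 = $917,676
First $105,000 at 37% = $38,850.00
Next $164,500 at 31.5% = $51,817.50
Next $74,000 at 22.5% = $16,650.00
Remaining $574,176 at 19.5% = $111,964.32
Fee: $38,850.00 + $51,817.50 + $16,650.00 + $111,964.32 = $219,281.82
$219,281.82 exceeds the $133,000 cap, so the fee is capped at $133,000.00.
Referral share: 39% of $133,000.00 = $51,870.00; lead counsel retains $133,000.00 − $51,870.00 = $81,130.00.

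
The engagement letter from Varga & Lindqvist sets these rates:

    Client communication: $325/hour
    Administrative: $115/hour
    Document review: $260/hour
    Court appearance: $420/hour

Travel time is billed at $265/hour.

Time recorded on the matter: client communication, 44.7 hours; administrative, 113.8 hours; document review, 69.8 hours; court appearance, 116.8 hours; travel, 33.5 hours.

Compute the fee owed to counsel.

Client communication: 44.7 × $325 = $14,527.50
Administrative: 113.8 × $115 = $13,087.00
Document review: 69.8 × $260 = $18,148.00
Court appearance: 116.8 × $420 = $49,056.00
Subtotal: $14,527.50 + $13,087.00 + $18,148.00 + $49,056.00 = $94,818.50
Travel: 33.5 × $265 = $8,877.50
Total: $94,818.50 + $8,877.50 = $103,696.00

$103,696.00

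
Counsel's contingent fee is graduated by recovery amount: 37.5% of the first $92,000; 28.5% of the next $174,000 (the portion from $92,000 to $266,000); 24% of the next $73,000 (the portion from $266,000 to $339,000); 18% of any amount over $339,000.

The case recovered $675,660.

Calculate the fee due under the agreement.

First $92,000 at 37.5% = $34,500.00
Next $174,000 at 28.5% = $49,590.00
Next $73,000 at 24% = $17,520.00
Remaining $336,660 at 18% = $60,598.80
Fee: $34,500.00 + $49,590.00 + $17,520.00 + $60,598.80 = $162,208.80

$162,208.80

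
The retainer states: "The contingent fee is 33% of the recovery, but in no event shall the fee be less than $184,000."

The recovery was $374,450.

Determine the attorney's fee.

$184,000.00

33% of $374,450 = $123,568.50
That is below the $184,000 minimum, so the minimum applies.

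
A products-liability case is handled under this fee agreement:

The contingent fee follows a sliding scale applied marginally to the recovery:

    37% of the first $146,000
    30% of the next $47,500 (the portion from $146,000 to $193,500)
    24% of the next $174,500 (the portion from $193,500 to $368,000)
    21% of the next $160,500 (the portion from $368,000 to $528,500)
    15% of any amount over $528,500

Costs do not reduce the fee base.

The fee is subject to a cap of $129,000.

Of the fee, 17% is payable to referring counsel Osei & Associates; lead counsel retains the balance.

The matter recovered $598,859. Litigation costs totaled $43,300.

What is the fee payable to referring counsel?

$21,930.00

Fee base is the gross recovery, $598,859; costs are reimbursed separately.
First $146,000 at 37% = $54,020.00
Next $47,500 at 30% = $14,250.00
Next $174,500 at 24% = $41,880.00
Next $160,500 at 21% = $33,705.00
Remaining $70,359 at 15% = $10,553.85
Fee: $54,020.00 + $14,250.00 + $41,880.00 + $33,705.00 + $10,553.85 = $154,408.85
$154,408.85 exceeds the $129,000 cap, so the fee is capped at $129,000.00.
Referral share: 17% of $129,000.00 = $21,930.00; lead counsel retains $129,000.00 − $21,930.00 = $107,070.00.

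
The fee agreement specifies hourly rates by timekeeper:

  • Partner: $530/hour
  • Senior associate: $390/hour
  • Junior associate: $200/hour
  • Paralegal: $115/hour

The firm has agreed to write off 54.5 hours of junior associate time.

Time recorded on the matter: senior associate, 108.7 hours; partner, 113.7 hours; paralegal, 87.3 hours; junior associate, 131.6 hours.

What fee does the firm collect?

Partner: 113.7 × $530 = $60,261.00
Senior associate: 108.7 × $390 = $42,393.00
Junior associate: 131.6 × $200 = $26,320.00
Paralegal: 87.3 × $115 = $10,039.50
Subtotal: $139,013.50
Write-off: 54.5 × $200 = $10,900.00
Total: $139,013.50 − $10,900.00 = $128,113.50

$128,113.50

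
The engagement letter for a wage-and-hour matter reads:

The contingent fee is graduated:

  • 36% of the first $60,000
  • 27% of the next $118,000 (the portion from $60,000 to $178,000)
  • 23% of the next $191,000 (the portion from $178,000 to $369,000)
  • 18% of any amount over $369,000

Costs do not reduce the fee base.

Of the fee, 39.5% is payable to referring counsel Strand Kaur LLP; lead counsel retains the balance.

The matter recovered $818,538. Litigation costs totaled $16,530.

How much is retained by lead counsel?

$107,875.64

Fee base is the gross recovery, $818,538; costs are reimbursed separately.
First $60,000 at 36% = $21,600.00
Next $118,000 at 27% = $31,860.00
Next $191,000 at 23% = $43,930.00
Remaining $449,538 at 18% = $80,916.84
Fee: $21,600.00 + $31,860.00 + $43,930.00 + $80,916.84 = $178,306.84
Referral share: 39.5% of $178,306.84 = $70,431.20; lead counsel retains $178,306.84 − $70,431.20 = $107,875.64.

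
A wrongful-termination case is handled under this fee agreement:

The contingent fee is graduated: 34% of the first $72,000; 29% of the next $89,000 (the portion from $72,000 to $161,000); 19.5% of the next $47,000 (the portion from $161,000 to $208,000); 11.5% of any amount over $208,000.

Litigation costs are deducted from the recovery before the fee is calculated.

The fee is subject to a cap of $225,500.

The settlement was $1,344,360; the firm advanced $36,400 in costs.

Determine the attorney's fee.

Fee base (net of costs): $1,344,360 − $36,400 = $1,307,960
First $72,000 at 34% = $24,480.00
Next $89,000 at 29% = $25,810.00
Next $47,000 at 19.5% = $9,165.00
Remaining $1,099,960 at 11.5% = $126,495.40
Fee: $24,480.00 + $25,810.00 + $9,165.00 + $126,495.40 = $185,950.40
$185,950.40 is under the $225,500 cap.

$185,950.40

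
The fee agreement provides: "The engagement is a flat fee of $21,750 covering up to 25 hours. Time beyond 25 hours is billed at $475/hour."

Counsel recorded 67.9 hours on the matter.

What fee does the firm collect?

$42,127.50

Flat fee: $21,750.00
Excess hours: 67.9 − 25 = 42.9
Overrun: 42.9 × $475 = $20,377.50
Total: $21,750.00 + $20,377.50 = $42,127.50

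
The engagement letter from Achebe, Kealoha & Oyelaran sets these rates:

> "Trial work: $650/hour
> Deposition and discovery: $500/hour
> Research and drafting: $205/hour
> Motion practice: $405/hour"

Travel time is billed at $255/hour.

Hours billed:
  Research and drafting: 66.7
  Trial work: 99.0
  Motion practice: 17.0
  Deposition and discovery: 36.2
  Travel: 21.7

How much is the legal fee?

Trial work: 99.0 × $650 = $64,350.00
Deposition and discovery: 36.2 × $500 = $18,100.00
Research and drafting: 66.7 × $205 = $13,673.50
Motion practice: 17.0 × $405 = $6,885.00
Subtotal: $64,350.00 + $18,100.00 + $13,673.50 + $6,885.00 = $103,008.50
Travel: 21.7 × $255 = $5,533.50
Total: $103,008.50 + $5,533.50 = $108,542.00

$108,542.00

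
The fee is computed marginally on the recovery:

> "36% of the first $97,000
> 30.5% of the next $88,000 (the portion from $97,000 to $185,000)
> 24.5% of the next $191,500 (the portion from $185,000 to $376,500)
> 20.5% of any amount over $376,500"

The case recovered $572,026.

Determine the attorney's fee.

First $97,000 at 36% = $34,920.00
Next $88,000 at 30.5% = $26,840.00
Next $191,500 at 24.5% = $46,917.50
Remaining $195,526 at 20.5% = $40,082.83
Fee: $34,920.00 + $26,840.00 + $46,917.50 + $40,082.83 = $148,760.33

$148,760.33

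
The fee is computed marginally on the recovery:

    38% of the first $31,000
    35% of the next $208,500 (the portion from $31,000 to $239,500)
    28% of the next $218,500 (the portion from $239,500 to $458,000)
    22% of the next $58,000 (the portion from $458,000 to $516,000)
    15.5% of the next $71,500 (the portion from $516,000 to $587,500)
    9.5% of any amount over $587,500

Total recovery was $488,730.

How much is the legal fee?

First $31,000 at 38% = $11,780.00
Next $208,500 at 35% = $72,975.00
Next $218,500 at 28% = $61,180.00
Remaining $30,730 at 22% = $6,760.60
Fee: $11,780.00 + $72,975.00 + $61,180.00 + $6,760.60 = $152,695.60

$152,695.60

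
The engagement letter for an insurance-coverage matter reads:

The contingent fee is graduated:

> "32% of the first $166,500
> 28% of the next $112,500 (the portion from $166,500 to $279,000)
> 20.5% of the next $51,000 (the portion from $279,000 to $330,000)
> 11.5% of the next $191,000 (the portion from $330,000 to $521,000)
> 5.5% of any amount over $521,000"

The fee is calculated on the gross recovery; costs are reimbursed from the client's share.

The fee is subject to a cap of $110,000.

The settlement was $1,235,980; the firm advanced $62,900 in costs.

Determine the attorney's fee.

Fee base is the gross recovery, $1,235,980; costs are reimbursed separately.
First $166,500 at 32% = $53,280.00
Next $112,500 at 28% = $31,500.00
Next $51,000 at 20.5% = $10,455.00
Next $191,000 at 11.5% = $21,965.00
Remaining $714,980 at 5.5% = $39,323.90
Fee: $53,280.00 + $31,500.00 + $10,455.00 + $21,965.00 + $39,323.90 = $156,523.90
$156,523.90 exceeds the $110,000 cap, so the fee is capped at $110,000.00.

$110,000.00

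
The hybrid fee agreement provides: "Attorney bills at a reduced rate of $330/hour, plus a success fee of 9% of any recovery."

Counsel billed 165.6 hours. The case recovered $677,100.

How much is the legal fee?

Hourly: 165.6 × $330 = $54,648.00
Success fee: 9% of $677,100 = $60,939.00
Total: $54,648.00 + $60,939.00 = $115,587.00

$115,587.00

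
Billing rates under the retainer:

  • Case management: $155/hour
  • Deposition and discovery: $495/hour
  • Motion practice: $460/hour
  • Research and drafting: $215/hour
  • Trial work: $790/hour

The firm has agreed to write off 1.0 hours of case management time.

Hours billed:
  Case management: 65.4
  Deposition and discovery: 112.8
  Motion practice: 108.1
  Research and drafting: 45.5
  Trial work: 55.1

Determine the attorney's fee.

$168,855.50

Case management: 65.4 × $155 = $10,137.00
Deposition and discovery: 112.8 × $495 = $55,836.00
Motion practice: 108.1 × $460 = $49,726.00
Research and drafting: 45.5 × $215 = $9,782.50
Trial work: 55.1 × $790 = $43,529.00
Subtotal: $169,010.50
Write-off: 1.0 × $155 = $155.00
Total: $169,010.50 − $155.00 = $168,855.50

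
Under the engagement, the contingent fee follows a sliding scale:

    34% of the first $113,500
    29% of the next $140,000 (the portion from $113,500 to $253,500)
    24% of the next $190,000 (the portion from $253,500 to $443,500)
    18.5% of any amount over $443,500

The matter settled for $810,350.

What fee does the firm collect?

First $113,500 at 34% = $38,590.00
Next $140,000 at 29% = $40,600.00
Next $190,000 at 24% = $45,600.00
Remaining $366,850 at 18.5% = $67,867.25
Fee: $38,590.00 + $40,600.00 + $45,600.00 + $67,867.25 = $192,657.25

$192,657.25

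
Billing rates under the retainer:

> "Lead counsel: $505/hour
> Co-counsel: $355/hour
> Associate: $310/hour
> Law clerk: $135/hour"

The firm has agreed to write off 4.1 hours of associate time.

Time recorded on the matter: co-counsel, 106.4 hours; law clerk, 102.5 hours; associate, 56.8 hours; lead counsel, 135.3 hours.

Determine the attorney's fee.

Lead counsel: 135.3 × $505 = $68,326.50
Co-counsel: 106.4 × $355 = $37,772.00
Associate: 56.8 × $310 = $17,608.00
Law clerk: 102.5 × $135 = $13,837.50
Subtotal: $137,544.00
Write-off: 4.1 × $310 = $1,271.00
Total: $137,544.00 − $1,271.00 = $136,273.00

$136,273.00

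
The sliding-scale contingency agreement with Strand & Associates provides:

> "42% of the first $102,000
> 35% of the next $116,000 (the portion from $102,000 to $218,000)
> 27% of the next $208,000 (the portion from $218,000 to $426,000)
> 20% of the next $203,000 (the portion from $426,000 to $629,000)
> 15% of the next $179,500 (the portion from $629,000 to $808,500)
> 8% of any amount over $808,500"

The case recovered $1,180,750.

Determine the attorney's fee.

$236,905.00

First $102,000 at 42% = $42,840.00
Next $116,000 at 35% = $40,600.00
Next $208,000 at 27% = $56,160.00
Next $203,000 at 20% = $40,600.00
Next $179,500 at 15% = $26,925.00
Remaining $372,250 at 8% = $29,780.00
Fee: $42,840.00 + $40,600.00 + $56,160.00 + $40,600.00 + $26,925.00 + $29,780.00 = $236,905.00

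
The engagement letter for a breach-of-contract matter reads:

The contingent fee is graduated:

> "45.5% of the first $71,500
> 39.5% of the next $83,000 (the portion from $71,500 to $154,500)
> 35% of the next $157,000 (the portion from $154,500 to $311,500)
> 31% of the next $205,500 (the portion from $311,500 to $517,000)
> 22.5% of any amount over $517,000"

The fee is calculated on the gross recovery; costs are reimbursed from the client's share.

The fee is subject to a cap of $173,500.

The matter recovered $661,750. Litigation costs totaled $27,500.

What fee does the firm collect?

Fee base is the gross recovery, $661,750; costs are reimbursed separately.
First $71,500 at 45.5% = $32,532.50
Next $83,000 at 39.5% = $32,785.00
Next $157,000 at 35% = $54,950.00
Next $205,500 at 31% = $63,705.00
Remaining $144,750 at 22.5% = $32,568.75
Fee: $32,532.50 + $32,785.00 + $54,950.00 + $63,705.00 + $32,568.75 = $216,541.25
$216,541.25 exceeds the $173,500 cap, so the fee is capped at $173,500.00.

$173,500.00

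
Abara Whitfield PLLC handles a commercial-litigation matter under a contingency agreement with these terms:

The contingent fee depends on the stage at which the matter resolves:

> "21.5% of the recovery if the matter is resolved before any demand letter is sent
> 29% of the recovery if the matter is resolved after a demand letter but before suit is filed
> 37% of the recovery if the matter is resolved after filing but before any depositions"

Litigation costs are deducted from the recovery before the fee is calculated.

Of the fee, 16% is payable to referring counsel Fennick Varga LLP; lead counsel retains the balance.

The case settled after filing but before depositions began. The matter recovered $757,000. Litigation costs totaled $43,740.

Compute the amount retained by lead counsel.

Fee base (net of costs): $757,000 − $43,740 = $713,260
The matter settled after filing but before depositions began, so the 37% rate applies.
$713,260 × 37% = $263,906.20
Referral share: 16% of $263,906.20 = $42,224.99; lead counsel retains $263,906.20 − $42,224.99 = $221,681.21.

$221,681.21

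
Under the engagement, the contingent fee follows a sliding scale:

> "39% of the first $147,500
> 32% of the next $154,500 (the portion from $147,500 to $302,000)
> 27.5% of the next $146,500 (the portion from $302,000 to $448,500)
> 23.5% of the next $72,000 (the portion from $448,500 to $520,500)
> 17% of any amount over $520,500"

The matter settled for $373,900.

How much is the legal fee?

$126,737.50

First $147,500 at 39% = $57,525.00
Next $154,500 at 32% = $49,440.00
Remaining $71,900 at 27.5% = $19,772.50
Fee: $57,525.00 + $49,440.00 + $19,772.50 = $126,737.50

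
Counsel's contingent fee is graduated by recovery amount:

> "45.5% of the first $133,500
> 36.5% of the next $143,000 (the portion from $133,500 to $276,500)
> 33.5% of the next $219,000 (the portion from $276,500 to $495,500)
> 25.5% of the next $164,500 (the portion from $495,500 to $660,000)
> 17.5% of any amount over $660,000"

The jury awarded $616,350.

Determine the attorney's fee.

$217,119.25

First $133,500 at 45.5% = $60,742.50
Next $143,000 at 36.5% = $52,195.00
Next $219,000 at 33.5% = $73,365.00
Remaining $120,850 at 25.5% = $30,816.75
Fee: $60,742.50 + $52,195.00 + $73,365.00 + $30,816.75 = $217,119.25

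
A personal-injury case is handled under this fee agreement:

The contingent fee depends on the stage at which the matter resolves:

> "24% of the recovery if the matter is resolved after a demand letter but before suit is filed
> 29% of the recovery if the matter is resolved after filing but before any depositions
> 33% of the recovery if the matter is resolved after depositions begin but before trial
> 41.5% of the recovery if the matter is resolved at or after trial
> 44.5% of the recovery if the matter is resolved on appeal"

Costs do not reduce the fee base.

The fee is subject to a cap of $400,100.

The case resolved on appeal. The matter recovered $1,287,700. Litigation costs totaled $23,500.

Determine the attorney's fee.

$400,100.00

Fee base is the gross recovery, $1,287,700; costs are reimbursed separately.
The matter resolved on appeal, so the 44.5% rate applies.
$1,287,700 × 44.5% = $573,026.50
$573,026.50 exceeds the $400,100 cap, so the fee is capped at $400,100.00.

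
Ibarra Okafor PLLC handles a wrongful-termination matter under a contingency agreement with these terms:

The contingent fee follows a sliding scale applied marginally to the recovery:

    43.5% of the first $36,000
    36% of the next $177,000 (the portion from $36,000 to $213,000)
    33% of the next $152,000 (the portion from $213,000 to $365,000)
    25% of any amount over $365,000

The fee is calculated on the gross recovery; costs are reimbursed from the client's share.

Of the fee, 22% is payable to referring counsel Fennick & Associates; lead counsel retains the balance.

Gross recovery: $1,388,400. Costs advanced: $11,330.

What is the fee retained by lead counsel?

Fee base is the gross recovery, $1,388,400; costs are reimbursed separately.
First $36,000 at 43.5% = $15,660.00
Next $177,000 at 36% = $63,720.00
Next $152,000 at 33% = $50,160.00
Remaining $1,023,400 at 25% = $255,850.00
Fee: $15,660.00 + $63,720.00 + $50,160.00 + $255,850.00 = $385,390.00
Referral share: 22% of $385,390.00 = $84,785.80; lead counsel retains $385,390.00 − $84,785.80 = $300,604.20.

$300,604.20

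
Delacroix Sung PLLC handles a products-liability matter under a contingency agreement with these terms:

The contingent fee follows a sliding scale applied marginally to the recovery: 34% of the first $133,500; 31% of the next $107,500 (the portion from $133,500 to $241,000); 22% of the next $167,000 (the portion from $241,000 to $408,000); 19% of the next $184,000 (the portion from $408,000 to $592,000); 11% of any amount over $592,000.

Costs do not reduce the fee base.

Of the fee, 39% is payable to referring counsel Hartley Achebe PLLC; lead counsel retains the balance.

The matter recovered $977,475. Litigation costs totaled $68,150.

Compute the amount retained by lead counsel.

$117,618.52

Fee base is the gross recovery, $977,475; costs are reimbursed separately.
First $133,500 at 34% = $45,390.00
Next $107,500 at 31% = $33,325.00
Next $167,000 at 22% = $36,740.00
Next $184,000 at 19% = $34,960.00
Remaining $385,475 at 11% = $42,402.25
Fee: $45,390.00 + $33,325.00 + $36,740.00 + $34,960.00 + $42,402.25 = $192,817.25
Referral share: 39% of $192,817.25 = $75,198.73; lead counsel retains $192,817.25 − $75,198.73 = $117,618.52.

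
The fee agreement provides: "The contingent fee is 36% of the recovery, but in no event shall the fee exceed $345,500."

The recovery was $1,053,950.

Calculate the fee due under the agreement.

$345,500.00

36% of $1,053,950 = $379,422.00
That exceeds the $345,500 cap, so the fee is capped at $345,500.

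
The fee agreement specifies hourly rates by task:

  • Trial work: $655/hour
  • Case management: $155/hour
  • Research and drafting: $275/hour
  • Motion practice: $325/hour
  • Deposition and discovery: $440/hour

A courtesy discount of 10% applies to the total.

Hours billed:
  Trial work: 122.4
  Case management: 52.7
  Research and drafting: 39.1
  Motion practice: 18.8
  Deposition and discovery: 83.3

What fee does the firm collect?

Trial work: 122.4 × $655 = $80,172.00
Case management: 52.7 × $155 = $8,168.50
Research and drafting: 39.1 × $275 = $10,752.50
Motion practice: 18.8 × $325 = $6,110.00
Deposition and discovery: 83.3 × $440 = $36,652.00
Subtotal: $141,855.00
Less 10% discount: −$14,185.50
Total: $141,855.00 − $14,185.50 = $127,669.50

$127,669.50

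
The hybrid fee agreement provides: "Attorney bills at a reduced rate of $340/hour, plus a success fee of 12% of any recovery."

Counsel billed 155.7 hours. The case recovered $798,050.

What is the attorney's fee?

$148,704.00

Hourly: 155.7 × $340 = $52,938.00
Success fee: 12% of $798,050 = $95,766.00
Total: $52,938.00 + $95,766.00 = $148,704.00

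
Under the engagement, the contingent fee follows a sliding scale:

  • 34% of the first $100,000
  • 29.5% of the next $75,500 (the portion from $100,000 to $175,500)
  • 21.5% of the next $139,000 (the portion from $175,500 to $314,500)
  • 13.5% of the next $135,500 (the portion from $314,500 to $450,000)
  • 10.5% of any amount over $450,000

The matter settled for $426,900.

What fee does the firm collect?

$101,331.50

First $100,000 at 34% = $34,000.00
Next $75,500 at 29.5% = $22,272.50
Next $139,000 at 21.5% = $29,885.00
Remaining $112,400 at 13.5% = $15,174.00
Fee: $34,000.00 + $22,272.50 + $29,885.00 + $15,174.00 = $101,331.50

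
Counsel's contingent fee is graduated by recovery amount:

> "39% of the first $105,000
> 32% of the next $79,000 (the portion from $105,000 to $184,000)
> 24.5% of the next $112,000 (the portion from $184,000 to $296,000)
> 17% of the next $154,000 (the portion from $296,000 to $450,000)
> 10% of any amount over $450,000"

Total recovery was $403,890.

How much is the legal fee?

First $105,000 at 39% = $40,950.00
Next $79,000 at 32% = $25,280.00
Next $112,000 at 24.5% = $27,440.00
Remaining $107,890 at 17% = $18,341.30
Fee: $40,950.00 + $25,280.00 + $27,440.00 + $18,341.30 = $112,011.30

$112,011.30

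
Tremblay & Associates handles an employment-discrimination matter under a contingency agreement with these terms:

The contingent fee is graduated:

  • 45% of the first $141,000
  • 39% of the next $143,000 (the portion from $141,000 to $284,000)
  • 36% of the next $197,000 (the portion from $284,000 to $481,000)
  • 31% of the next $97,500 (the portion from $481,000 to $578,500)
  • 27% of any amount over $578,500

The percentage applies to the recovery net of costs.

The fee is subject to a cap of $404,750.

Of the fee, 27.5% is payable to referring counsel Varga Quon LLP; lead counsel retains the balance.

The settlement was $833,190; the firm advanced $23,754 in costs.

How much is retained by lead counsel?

Fee base (net of costs): $833,190 − $23,754 = $809,436
First $141,000 at 45% = $63,450.00
Next $143,000 at 39% = $55,770.00
Next $197,000 at 36% = $70,920.00
Next $97,500 at 31% = $30,225.00
Remaining $230,936 at 27% = $62,352.72
Fee: $63,450.00 + $55,770.00 + $70,920.00 + $30,225.00 + $62,352.72 = $282,717.72
$282,717.72 is under the $404,750 cap.
Referral share: 27.5% of $282,717.72 = $77,747.37; lead counsel retains $282,717.72 − $77,747.37 = $204,970.35.

$204,970.35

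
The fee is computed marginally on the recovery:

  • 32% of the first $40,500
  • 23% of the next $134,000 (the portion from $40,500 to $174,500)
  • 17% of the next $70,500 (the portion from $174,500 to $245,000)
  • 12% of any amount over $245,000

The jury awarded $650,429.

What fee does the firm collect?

$104,416.48

First $40,500 at 32% = $12,960.00
Next $134,000 at 23% = $30,820.00
Next $70,500 at 17% = $11,985.00
Remaining $405,429 at 12% = $48,651.48
Fee: $12,960.00 + $30,820.00 + $11,985.00 + $48,651.48 = $104,416.48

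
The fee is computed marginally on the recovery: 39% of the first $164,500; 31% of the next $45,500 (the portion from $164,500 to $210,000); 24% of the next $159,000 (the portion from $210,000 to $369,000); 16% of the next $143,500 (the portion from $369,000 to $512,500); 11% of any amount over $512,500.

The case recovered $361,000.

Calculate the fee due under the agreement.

$114,500.00

First $164,500 at 39% = $64,155.00
Next $45,500 at 31% = $14,105.00
Remaining $151,000 at 24% = $36,240.00
Fee: $64,155.00 + $14,105.00 + $36,240.00 = $114,500.00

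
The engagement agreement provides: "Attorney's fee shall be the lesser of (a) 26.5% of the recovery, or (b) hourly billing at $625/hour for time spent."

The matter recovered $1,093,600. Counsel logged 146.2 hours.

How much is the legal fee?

(a) 26.5% of $1,093,600 = $289,804.00
(b) 146.2 × $625 = $91,375.00
The lesser is (b): $91,375.00.

$91,375.00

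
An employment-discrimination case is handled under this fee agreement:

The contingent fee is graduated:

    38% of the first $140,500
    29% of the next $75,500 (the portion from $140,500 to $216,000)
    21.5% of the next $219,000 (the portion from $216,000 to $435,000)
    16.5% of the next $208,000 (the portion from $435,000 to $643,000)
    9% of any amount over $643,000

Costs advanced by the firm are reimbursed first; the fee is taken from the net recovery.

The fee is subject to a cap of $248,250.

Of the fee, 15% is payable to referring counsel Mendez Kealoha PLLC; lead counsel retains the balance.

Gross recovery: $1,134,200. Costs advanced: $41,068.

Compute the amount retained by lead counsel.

Fee base (net of costs): $1,134,200 − $41,068 = $1,093,132
First $140,500 at 38% = $53,390.00
Next $75,500 at 29% = $21,895.00
Next $219,000 at 21.5% = $47,085.00
Next $208,000 at 16.5% = $34,320.00
Remaining $450,132 at 9% = $40,511.88
Fee: $53,390.00 + $21,895.00 + $47,085.00 + $34,320.00 + $40,511.88 = $197,201.88
$197,201.88 is under the $248,250 cap.
Referral share: 15% of $197,201.88 = $29,580.28; lead counsel retains $197,201.88 − $29,580.28 = $167,621.60.

$167,621.60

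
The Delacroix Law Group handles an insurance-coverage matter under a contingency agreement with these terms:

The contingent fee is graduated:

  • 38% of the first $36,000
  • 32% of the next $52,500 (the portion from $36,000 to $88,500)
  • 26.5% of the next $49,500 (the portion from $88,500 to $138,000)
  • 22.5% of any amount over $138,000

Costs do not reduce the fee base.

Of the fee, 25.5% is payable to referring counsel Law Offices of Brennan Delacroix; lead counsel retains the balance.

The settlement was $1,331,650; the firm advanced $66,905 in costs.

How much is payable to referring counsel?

Fee base is the gross recovery, $1,331,650; costs are reimbursed separately.
First $36,000 at 38% = $13,680.00
Next $52,500 at 32% = $16,800.00
Next $49,500 at 26.5% = $13,117.50
Remaining $1,193,650 at 22.5% = $268,571.25
Fee: $13,680.00 + $16,800.00 + $13,117.50 + $268,571.25 = $312,168.75
Referral share: 25.5% of $312,168.75 = $79,603.03; lead counsel retains $312,168.75 − $79,603.03 = $232,565.72.

$79,603.03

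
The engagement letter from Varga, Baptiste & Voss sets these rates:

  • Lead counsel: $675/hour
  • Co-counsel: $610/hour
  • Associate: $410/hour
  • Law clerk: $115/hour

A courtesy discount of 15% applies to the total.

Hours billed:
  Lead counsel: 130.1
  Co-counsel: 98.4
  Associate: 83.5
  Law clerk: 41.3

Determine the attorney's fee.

$158,802.10

Lead counsel: 130.1 × $675 = $87,817.50
Co-counsel: 98.4 × $610 = $60,024.00
Associate: 83.5 × $410 = $34,235.00
Law clerk: 41.3 × $115 = $4,749.50
Subtotal: $186,826.00
Less 15% discount: −$28,023.90
Total: $186,826.00 − $28,023.90 = $158,802.10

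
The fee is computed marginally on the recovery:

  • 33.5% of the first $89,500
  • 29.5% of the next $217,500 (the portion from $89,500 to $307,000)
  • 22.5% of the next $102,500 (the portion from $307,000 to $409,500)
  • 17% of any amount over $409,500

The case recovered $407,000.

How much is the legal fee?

First $89,500 at 33.5% = $29,982.50
Next $217,500 at 29.5% = $64,162.50
Remaining $100,000 at 22.5% = $22,500.00
Fee: $29,982.50 + $64,162.50 + $22,500.00 = $116,645.00

$116,645.00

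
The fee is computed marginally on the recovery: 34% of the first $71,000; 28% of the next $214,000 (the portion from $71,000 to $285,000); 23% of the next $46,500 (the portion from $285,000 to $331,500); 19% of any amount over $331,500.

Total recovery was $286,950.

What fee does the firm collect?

$84,508.50

First $71,000 at 34% = $24,140.00
Next $214,000 at 28% = $59,920.00
Remaining $1,950 at 23% = $448.50
Fee: $24,140.00 + $59,920.00 + $448.50 = $84,508.50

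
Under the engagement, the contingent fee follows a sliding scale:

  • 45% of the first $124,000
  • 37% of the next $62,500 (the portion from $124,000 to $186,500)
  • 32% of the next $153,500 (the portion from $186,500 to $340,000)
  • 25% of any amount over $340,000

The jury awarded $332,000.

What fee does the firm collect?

$125,485.00

First $124,000 at 45% = $55,800.00
Next $62,500 at 37% = $23,125.00
Remaining $145,500 at 32% = $46,560.00
Fee: $55,800.00 + $23,125.00 + $46,560.00 = $125,485.00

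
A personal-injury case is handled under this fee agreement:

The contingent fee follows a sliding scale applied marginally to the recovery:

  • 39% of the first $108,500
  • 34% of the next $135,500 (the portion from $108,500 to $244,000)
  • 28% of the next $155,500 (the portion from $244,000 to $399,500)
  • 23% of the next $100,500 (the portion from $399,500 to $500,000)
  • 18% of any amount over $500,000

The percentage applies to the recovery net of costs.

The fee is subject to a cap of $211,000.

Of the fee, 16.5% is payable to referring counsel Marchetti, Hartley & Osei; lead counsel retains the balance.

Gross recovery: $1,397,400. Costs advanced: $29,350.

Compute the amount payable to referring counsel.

$34,815.00

Fee base (net of costs): $1,397,400 − $29,350 = $1,368,050
First $108,500 at 39% = $42,315.00
Next $135,500 at 34% = $46,070.00
Next $155,500 at 28% = $43,540.00
Next $100,500 at 23% = $23,115.00
Remaining $868,050 at 18% = $156,249.00
Fee: $42,315.00 + $46,070.00 + $43,540.00 + $23,115.00 + $156,249.00 = $311,289.00
$311,289.00 exceeds the $211,000 cap, so the fee is capped at $211,000.00.
Referral share: 16.5% of $211,000.00 = $34,815.00; lead counsel retains $211,000.00 − $34,815.00 = $176,185.00.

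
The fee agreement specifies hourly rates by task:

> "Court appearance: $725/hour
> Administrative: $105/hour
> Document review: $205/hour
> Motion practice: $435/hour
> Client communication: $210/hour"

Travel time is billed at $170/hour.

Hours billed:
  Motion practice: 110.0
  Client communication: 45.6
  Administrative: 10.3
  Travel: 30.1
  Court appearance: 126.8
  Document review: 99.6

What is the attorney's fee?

Court appearance: 126.8 × $725 = $91,930.00
Administrative: 10.3 × $105 = $1,081.50
Document review: 99.6 × $205 = $20,418.00
Motion practice: 110.0 × $435 = $47,850.00
Client communication: 45.6 × $210 = $9,576.00
Subtotal: $91,930.00 + $1,081.50 + $20,418.00 + $47,850.00 + $9,576.00 = $170,855.50
Travel: 30.1 × $170 = $5,117.00
Total: $170,855.50 + $5,117.00 = $175,972.50

$175,972.50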